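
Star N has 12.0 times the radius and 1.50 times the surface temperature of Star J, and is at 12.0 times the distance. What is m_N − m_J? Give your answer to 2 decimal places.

-1.76

L_N/L_J = (12.0)²(1.50)⁴ = 729.0.
F_N/F_J = (L_N/L_J)/(d_N/d_J)² = 729.0/144.0 = 5.062.
m_N − m_J = −2.5 log₁₀(5.062) = -1.76.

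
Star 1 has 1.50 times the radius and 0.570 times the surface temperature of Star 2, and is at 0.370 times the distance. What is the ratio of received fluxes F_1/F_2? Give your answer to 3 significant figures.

L_1/L_2 = (R_1/R_2)²(T_1/T_2)⁴ = (1.50)² × (0.570)⁴ = 0.2375.
F_1/F_2 = (L_1/L_2)/(d_1/d_2)² = 0.2375 / (0.370)² = 1.735.

1.73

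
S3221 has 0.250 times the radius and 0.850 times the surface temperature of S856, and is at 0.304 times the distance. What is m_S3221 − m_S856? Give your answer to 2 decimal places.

1.13

L_S3221/L_S856 = (0.250)²(0.850)⁴ = 0.03263.
F_S3221/F_S856 = (L_S3221/L_S856)/(d_S3221/d_S856)² = 0.03263/0.09242 = 0.3530.
m_S3221 − m_S856 = −2.5 log₁₀(0.3530) = 1.13.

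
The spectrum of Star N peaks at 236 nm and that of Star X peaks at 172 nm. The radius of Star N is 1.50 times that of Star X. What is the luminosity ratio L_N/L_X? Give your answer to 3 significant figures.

Wien's law gives T ∝ 1/λ_max, so T_N/T_X = λ_X/λ_N = 172/236 = 0.7288.
Then L ∝ R²T⁴ gives L_N/L_X = (1.50)² × (0.7288)⁴ = 2.250 × 0.2821 = 0.6348.

0.635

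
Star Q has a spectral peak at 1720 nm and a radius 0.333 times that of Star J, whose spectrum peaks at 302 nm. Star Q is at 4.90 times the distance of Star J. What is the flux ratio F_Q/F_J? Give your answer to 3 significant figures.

Wien's law: T_Q/T_J = λ_J/λ_Q = 302/1720 = 0.1756.
L_Q/L_J = (R_Q/R_J)²(T_Q/T_J)⁴ = (0.333)²(0.1756)⁴ = 1.054×10^-4.
F_Q/F_J = (L_Q/L_J)/(d_Q/d_J)² = 1.054×10^-4/(4.90)² = 4.389×10^-6.

4.39×10^-6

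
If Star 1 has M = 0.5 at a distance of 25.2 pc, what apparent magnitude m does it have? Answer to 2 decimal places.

2.51

m = M + 5 log₁₀(d/10 pc) = 0.5 + 5 log₁₀(25.2/10)
  = 0.5 + 5 × 0.401 = 0.5 + 2.01 = 2.51.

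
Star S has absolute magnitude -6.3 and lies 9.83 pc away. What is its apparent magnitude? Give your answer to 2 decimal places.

-6.34

m = M + 5 log₁₀(d/10 pc) = -6.3 + 5 log₁₀(9.83/10)
  = -6.3 + 5 × -0.007 = -6.3 + -0.04 = -6.34.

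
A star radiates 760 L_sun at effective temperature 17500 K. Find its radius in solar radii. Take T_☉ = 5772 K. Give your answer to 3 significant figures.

3.00 solar radii

R/R_☉ = √(L/L_☉) / (T/T_☉)² = √(760) / (3.032)²
       = 27.57 / 9.192 = 2.999.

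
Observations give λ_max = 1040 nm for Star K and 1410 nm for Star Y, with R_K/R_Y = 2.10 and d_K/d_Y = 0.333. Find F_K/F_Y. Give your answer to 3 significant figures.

134

Wien's law: T_K/T_Y = λ_Y/λ_K = 1410/1040 = 1.356.
L_K/L_Y = (R_K/R_Y)²(T_K/T_Y)⁴ = (2.10)²(1.356)⁴ = 14.90.
F_K/F_Y = (L_K/L_Y)/(d_K/d_Y)² = 14.90/(0.333)² = 134.4.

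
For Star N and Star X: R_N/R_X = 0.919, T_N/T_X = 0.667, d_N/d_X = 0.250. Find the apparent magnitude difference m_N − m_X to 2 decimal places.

L_N/L_X = (0.919)²(0.667)⁴ = 0.1672.
F_N/F_X = (L_N/L_X)/(d_N/d_X)² = 0.1672/0.06250 = 2.675.
m_N − m_X = −2.5 log₁₀(2.675) = -1.07.

-1.07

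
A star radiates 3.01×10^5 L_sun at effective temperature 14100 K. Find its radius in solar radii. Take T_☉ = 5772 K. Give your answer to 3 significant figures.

91.9 solar radii

R/R_☉ = √(L/L_☉) / (T/T_☉)² = √(3.01×10^5) / (2.443)²
       = 548.6 / 5.967 = 91.94.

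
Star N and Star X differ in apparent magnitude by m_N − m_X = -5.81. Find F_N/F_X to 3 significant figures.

F_N/F_X = 10^(−(m_N − m_X)/2.5) = 10^(5.81/2.5) = 10^2.324 = 210.9.

211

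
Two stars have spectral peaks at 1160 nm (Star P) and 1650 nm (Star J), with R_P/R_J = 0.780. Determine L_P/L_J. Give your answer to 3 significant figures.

2.49

Wien's law gives T ∝ 1/λ_max, so T_P/T_J = λ_J/λ_P = 1650/1160 = 1.422.
Then L ∝ R²T⁴ gives L_P/L_J = (0.780)² × (1.422)⁴ = 0.6084 × 4.094 = 2.491.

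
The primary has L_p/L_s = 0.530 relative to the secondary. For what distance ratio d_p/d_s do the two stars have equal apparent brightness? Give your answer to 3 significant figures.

0.728

Equal flux requires L_p/d_p² = L_s/d_s², so d_p/d_s = √(L_p/L_s)
= √(0.530) = 0.7280.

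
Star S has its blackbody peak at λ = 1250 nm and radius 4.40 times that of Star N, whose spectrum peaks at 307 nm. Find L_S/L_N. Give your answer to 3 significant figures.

Wien's law gives T ∝ 1/λ_max, so T_S/T_N = λ_N/λ_S = 307/1250 = 0.2456.
Then L ∝ R²T⁴ gives L_S/L_N = (4.40)² × (0.2456)⁴ = 19.36 × 0.003638 = 0.07044.

0.0704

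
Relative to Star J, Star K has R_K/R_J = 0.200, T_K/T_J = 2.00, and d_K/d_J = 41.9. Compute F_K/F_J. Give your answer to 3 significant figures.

3.65×10^-4

L_K/L_J = (R_K/R_J)²(T_K/T_J)⁴ = (0.200)² × (2.00)⁴ = 0.6400.
F_K/F_J = (L_K/L_J)/(d_K/d_J)² = 0.6400 / (41.9)² = 3.645×10^-4.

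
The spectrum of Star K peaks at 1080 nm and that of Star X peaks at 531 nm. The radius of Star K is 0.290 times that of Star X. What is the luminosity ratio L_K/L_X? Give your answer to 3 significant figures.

Wien's law gives T ∝ 1/λ_max, so T_K/T_X = λ_X/λ_K = 531/1080 = 0.4917.
Then L ∝ R²T⁴ gives L_K/L_X = (0.290)² × (0.4917)⁴ = 0.08410 × 0.05844 = 0.004914.

0.00491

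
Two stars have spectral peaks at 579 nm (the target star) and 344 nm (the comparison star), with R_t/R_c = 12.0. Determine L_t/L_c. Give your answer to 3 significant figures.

17.9

Wien's law gives T ∝ 1/λ_max, so T_t/T_c = λ_c/λ_t = 344/579 = 0.5941.
Then L ∝ R²T⁴ gives L_t/L_c = (12.0)² × (0.5941)⁴ = 144.0 × 0.1246 = 17.94.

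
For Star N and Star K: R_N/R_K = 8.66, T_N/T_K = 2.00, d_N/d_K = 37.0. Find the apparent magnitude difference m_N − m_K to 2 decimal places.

0.14

L_N/L_K = (8.66)²(2.00)⁴ = 1200.
F_N/F_K = (L_N/L_K)/(d_N/d_K)² = 1200/1369 = 0.8765.
m_N − m_K = −2.5 log₁₀(0.8765) = 0.14.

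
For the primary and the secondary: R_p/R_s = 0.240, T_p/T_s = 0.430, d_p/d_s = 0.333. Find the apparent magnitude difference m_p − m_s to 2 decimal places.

4.38

L_p/L_s = (0.240)²(0.430)⁴ = 0.001969.
F_p/F_s = (L_p/L_s)/(d_p/d_s)² = 0.001969/0.1109 = 0.01776.
m_p − m_s = −2.5 log₁₀(0.01776) = 4.38.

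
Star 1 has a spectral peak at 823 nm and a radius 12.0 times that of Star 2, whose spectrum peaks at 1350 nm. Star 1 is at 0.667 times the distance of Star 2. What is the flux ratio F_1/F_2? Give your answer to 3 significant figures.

Wien's law: T_1/T_2 = λ_2/λ_1 = 1350/823 = 1.640.
L_1/L_2 = (R_1/R_2)²(T_1/T_2)⁴ = (12.0)²(1.640)⁴ = 1043.
F_1/F_2 = (L_1/L_2)/(d_1/d_2)² = 1043/(0.667)² = 2343.

2.34×10^3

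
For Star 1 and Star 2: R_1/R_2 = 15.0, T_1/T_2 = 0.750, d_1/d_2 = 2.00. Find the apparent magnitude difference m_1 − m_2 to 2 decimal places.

-3.13

L_1/L_2 = (15.0)²(0.750)⁴ = 71.19.
F_1/F_2 = (L_1/L_2)/(d_1/d_2)² = 71.19/4.000 = 17.80.
m_1 − m_2 = −2.5 log₁₀(17.80) = -3.13.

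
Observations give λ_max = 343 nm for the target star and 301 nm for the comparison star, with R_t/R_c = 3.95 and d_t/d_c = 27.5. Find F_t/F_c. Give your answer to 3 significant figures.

Wien's law: T_t/T_c = λ_c/λ_t = 301/343 = 0.8776.
L_t/L_c = (R_t/R_c)²(T_t/T_c)⁴ = (3.95)²(0.8776)⁴ = 9.253.
F_t/F_c = (L_t/L_c)/(d_t/d_c)² = 9.253/(27.5)² = 0.01224.

0.0122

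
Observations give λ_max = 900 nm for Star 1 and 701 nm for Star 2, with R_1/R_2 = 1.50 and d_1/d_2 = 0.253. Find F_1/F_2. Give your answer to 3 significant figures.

12.9

Wien's law: T_1/T_2 = λ_2/λ_1 = 701/900 = 0.7789.
L_1/L_2 = (R_1/R_2)²(T_1/T_2)⁴ = (1.50)²(0.7789)⁴ = 0.8281.
F_1/F_2 = (L_1/L_2)/(d_1/d_2)² = 0.8281/(0.253)² = 12.94.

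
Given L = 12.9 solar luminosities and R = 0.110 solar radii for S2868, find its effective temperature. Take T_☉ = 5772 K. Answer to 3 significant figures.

T/T_☉ = (L/L_☉)^(1/4) / (R/R_☉)^(1/2)
T = 5772 × (12.9)^(1/4) / √(0.110) = 5772 × 1.895 / 0.3317 = 3.298×10^4 K.

3.30×10^4 K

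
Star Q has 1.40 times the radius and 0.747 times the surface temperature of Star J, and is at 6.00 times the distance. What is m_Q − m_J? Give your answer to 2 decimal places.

4.43

L_Q/L_J = (1.40)²(0.747)⁴ = 0.6103.
F_Q/F_J = (L_Q/L_J)/(d_Q/d_J)² = 0.6103/36.00 = 0.01695.
m_Q − m_J = −2.5 log₁₀(0.01695) = 4.43.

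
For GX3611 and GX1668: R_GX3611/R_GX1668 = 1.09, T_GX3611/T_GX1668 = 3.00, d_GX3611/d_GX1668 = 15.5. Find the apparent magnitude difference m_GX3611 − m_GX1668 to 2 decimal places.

L_GX3611/L_GX1668 = (1.09)²(3.00)⁴ = 96.24.
F_GX3611/F_GX1668 = (L_GX3611/L_GX1668)/(d_GX3611/d_GX1668)² = 96.24/240.2 = 0.4006.
m_GX3611 − m_GX1668 = −2.5 log₁₀(0.4006) = 0.99.

0.99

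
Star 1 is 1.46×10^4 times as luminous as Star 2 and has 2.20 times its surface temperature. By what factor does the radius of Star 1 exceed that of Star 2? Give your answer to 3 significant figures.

L ∝ R²T⁴ gives R ∝ √L / T², so
R_1/R_2 = √(1.46×10^4) / (2.20)² = 120.8 / 4.840 = 24.96.

25.0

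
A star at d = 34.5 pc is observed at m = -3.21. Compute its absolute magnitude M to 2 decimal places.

M = m − 5 log₁₀(d/10 pc) = -3.21 − 5 log₁₀(34.5/10)
  = -3.21 − 5 × 0.538 = -3.21 − 2.69 = -5.90.

-5.90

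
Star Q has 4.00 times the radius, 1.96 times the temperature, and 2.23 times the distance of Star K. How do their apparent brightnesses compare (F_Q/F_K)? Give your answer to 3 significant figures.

L_Q/L_K = (R_Q/R_K)²(T_Q/T_K)⁴ = (4.00)² × (1.96)⁴ = 236.1.
F_Q/F_K = (L_Q/L_K)/(d_Q/d_K)² = 236.1 / (2.23)² = 47.48.

47.5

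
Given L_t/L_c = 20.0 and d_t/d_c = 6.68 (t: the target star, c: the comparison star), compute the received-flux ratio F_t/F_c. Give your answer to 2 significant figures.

0.45

F = L/(4πd²), so F_t/F_c = (L_t/L_c) / (d_t/d_c)²
= 20.0 / (6.68)² = 20.0 / 44.62 = 0.4482.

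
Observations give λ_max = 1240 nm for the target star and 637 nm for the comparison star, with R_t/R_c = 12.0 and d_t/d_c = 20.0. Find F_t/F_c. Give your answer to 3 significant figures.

Wien's law: T_t/T_c = λ_c/λ_t = 637/1240 = 0.5137.
L_t/L_c = (R_t/R_c)²(T_t/T_c)⁴ = (12.0)²(0.5137)⁴ = 10.03.
F_t/F_c = (L_t/L_c)/(d_t/d_c)² = 10.03/(20.0)² = 0.02507.

0.0251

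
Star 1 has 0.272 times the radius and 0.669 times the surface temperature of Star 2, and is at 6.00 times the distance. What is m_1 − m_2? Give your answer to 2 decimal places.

L_1/L_2 = (0.272)²(0.669)⁴ = 0.01482.
F_1/F_2 = (L_1/L_2)/(d_1/d_2)² = 0.01482/36.00 = 4.117×10^-4.
m_1 − m_2 = −2.5 log₁₀(4.117×10^-4) = 8.46.

8.46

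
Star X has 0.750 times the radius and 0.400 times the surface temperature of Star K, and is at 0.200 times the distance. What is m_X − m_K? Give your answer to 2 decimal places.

L_X/L_K = (0.750)²(0.400)⁴ = 0.01440.
F_X/F_K = (L_X/L_K)/(d_X/d_K)² = 0.01440/0.04000 = 0.3600.
m_X − m_K = −2.5 log₁₀(0.3600) = 1.11.

1.11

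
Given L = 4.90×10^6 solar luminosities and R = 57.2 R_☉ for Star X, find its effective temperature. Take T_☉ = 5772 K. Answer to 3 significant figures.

3.59×10^4 K

T/T_☉ = (L/L_☉)^(1/4) / (R/R_☉)^(1/2)
T = 5772 × (4.90×10^6)^(1/4) / √(57.2) = 5772 × 47.05 / 7.563 = 3.591×10^4 K.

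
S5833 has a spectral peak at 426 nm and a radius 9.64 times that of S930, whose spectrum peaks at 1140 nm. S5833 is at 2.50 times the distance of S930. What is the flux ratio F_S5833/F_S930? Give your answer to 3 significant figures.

Wien's law: T_S5833/T_S930 = λ_S930/λ_S5833 = 1140/426 = 2.676.
L_S5833/L_S930 = (R_S5833/R_S930)²(T_S5833/T_S930)⁴ = (9.64)²(2.676)⁴ = 4766.
F_S5833/F_S930 = (L_S5833/L_S930)/(d_S5833/d_S930)² = 4766/(2.50)² = 762.5.

763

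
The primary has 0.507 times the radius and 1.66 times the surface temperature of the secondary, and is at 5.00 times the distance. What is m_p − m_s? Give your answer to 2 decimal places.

L_p/L_s = (0.507)²(1.66)⁴ = 1.952.
F_p/F_s = (L_p/L_s)/(d_p/d_s)² = 1.952/25.00 = 0.07807.
m_p − m_s = −2.5 log₁₀(0.07807) = 2.77.

2.77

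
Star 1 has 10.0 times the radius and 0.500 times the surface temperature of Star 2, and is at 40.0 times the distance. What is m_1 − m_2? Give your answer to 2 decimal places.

L_1/L_2 = (10.0)²(0.500)⁴ = 6.250.
F_1/F_2 = (L_1/L_2)/(d_1/d_2)² = 6.250/1600 = 0.003906.
m_1 − m_2 = −2.5 log₁₀(0.003906) = 6.02.

6.02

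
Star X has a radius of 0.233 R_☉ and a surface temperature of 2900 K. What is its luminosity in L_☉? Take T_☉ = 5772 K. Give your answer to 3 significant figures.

L/L_☉ = (R/R_☉)² (T/T_☉)⁴ = (0.233)² × (2900/5772)⁴
       = 0.05429 × (0.5024)⁴ = 0.05429 × 0.06372 = 0.003459.

0.00346 L_☉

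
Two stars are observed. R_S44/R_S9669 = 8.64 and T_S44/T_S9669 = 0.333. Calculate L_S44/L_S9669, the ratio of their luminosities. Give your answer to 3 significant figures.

From the Stefan–Boltzmann law, L ∝ R²T⁴, so
L_S44/L_S9669 = (R_S44/R_S9669)² (T_S44/T_S9669)⁴ = (8.64)² × (0.333)⁴ = 74.65 × 0.01230 = 0.9179.

0.918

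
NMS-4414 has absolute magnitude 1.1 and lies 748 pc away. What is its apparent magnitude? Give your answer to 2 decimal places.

m = M + 5 log₁₀(d/10 pc) = 1.1 + 5 log₁₀(748/10)
  = 1.1 + 5 × 1.874 = 1.1 + 9.37 = 10.47.

10.47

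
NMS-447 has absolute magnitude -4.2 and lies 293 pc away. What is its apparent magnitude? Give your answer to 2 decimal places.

3.13

m = M + 5 log₁₀(d/10 pc) = -4.2 + 5 log₁₀(293/10)
  = -4.2 + 5 × 1.467 = -4.2 + 7.33 = 3.13.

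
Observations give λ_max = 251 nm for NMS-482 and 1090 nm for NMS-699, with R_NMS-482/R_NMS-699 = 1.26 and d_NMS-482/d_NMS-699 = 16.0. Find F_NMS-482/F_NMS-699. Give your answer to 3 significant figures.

Wien's law: T_NMS-482/T_NMS-699 = λ_NMS-699/λ_NMS-482 = 1090/251 = 4.343.
L_NMS-482/L_NMS-699 = (R_NMS-482/R_NMS-699)²(T_NMS-482/T_NMS-699)⁴ = (1.26)²(4.343)⁴ = 564.6.
F_NMS-482/F_NMS-699 = (L_NMS-482/L_NMS-699)/(d_NMS-482/d_NMS-699)² = 564.6/(16.0)² = 2.206.

2.21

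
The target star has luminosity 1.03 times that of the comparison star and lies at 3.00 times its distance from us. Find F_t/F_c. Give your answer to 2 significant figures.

0.11

F = L/(4πd²), so F_t/F_c = (L_t/L_c) / (d_t/d_c)²
= 1.03 / (3.00)² = 1.03 / 9.000 = 0.1144.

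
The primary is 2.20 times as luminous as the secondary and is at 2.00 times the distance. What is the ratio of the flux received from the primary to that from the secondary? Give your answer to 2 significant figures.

F = L/(4πd²), so F_p/F_s = (L_p/L_s) / (d_p/d_s)²
= 2.20 / (2.00)² = 2.20 / 4.000 = 0.5500.

0.55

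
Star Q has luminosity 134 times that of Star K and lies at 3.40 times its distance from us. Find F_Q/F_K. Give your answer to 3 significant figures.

11.6

F = L/(4πd²), so F_Q/F_K = (L_Q/L_K) / (d_Q/d_K)²
= 134 / (3.40)² = 134 / 11.56 = 11.59.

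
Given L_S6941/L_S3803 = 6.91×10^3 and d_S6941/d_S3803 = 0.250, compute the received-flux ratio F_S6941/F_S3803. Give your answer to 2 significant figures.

F = L/(4πd²), so F_S6941/F_S3803 = (L_S6941/L_S3803) / (d_S6941/d_S3803)²
= 6.91×10^3 / (0.250)² = 6.91×10^3 / 0.06250 = 1.106×10^5.

1.1×10^5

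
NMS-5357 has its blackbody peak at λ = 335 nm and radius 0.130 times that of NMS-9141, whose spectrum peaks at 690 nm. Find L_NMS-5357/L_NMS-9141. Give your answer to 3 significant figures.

0.304

Wien's law gives T ∝ 1/λ_max, so T_NMS-5357/T_NMS-9141 = λ_NMS-9141/λ_NMS-5357 = 690/335 = 2.060.
Then L ∝ R²T⁴ gives L_NMS-5357/L_NMS-9141 = (0.130)² × (2.060)⁴ = 0.01690 × 18.00 = 0.3042.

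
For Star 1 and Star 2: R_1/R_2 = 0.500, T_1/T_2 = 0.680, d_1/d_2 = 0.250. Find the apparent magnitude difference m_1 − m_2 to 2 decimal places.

0.17

L_1/L_2 = (0.500)²(0.680)⁴ = 0.05345.
F_1/F_2 = (L_1/L_2)/(d_1/d_2)² = 0.05345/0.06250 = 0.8553.
m_1 − m_2 = −2.5 log₁₀(0.8553) = 0.17.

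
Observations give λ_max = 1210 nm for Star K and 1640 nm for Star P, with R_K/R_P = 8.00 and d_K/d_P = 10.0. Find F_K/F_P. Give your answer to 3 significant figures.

Wien's law: T_K/T_P = λ_P/λ_K = 1640/1210 = 1.355.
L_K/L_P = (R_K/R_P)²(T_K/T_P)⁴ = (8.00)²(1.355)⁴ = 216.0.
F_K/F_P = (L_K/L_P)/(d_K/d_P)² = 216.0/(10.0)² = 2.160.

2.16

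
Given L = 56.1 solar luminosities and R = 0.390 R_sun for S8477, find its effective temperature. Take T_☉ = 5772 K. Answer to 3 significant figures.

T/T_☉ = (L/L_☉)^(1/4) / (R/R_☉)^(1/2)
T = 5772 × (56.1)^(1/4) / √(0.390) = 5772 × 2.737 / 0.6245 = 2.530×10^4 K.

2.53×10^4 K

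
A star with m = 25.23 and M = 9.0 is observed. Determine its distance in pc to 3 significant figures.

1.76×10^4 pc

m − M = 5 log₁₀(d/10 pc)
25.23 − (9.0) = 16.23 = 5 log₁₀(d/10)
d = 10 × 10^(16.23/5) = 10 × 10^3.246 = 1.762×10^4 pc.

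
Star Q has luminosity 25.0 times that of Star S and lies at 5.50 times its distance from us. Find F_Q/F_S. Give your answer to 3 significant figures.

F = L/(4πd²), so F_Q/F_S = (L_Q/L_S) / (d_Q/d_S)²
= 25.0 / (5.50)² = 25.0 / 30.25 = 0.8264.

0.826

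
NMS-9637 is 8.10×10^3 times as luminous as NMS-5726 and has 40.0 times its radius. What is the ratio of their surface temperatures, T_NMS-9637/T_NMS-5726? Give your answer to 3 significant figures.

L ∝ R²T⁴ gives T ∝ (L/R²)^(1/4), so
T_NMS-9637/T_NMS-5726 = (8.10×10^3 / 40.0²)^(1/4) = (5.062)^(1/4) = 1.500.

1.50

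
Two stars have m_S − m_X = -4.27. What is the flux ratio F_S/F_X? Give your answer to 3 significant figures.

F_S/F_X = 10^(−(m_S − m_X)/2.5) = 10^(4.27/2.5) = 10^1.708 = 51.05.

51.1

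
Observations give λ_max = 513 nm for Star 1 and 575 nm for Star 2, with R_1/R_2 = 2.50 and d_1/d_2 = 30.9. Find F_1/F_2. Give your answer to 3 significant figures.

0.0103

Wien's law: T_1/T_2 = λ_2/λ_1 = 575/513 = 1.121.
L_1/L_2 = (R_1/R_2)²(T_1/T_2)⁴ = (2.50)²(1.121)⁴ = 9.865.
F_1/F_2 = (L_1/L_2)/(d_1/d_2)² = 9.865/(30.9)² = 0.01033.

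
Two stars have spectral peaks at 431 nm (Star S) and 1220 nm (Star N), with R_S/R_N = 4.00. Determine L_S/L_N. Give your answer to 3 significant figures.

Wien's law gives T ∝ 1/λ_max, so T_S/T_N = λ_N/λ_S = 1220/431 = 2.831.
Then L ∝ R²T⁴ gives L_S/L_N = (4.00)² × (2.831)⁴ = 16.00 × 64.20 = 1027.

1.03×10^3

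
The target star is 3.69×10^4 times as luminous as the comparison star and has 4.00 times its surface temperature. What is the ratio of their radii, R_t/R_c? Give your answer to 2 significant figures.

12

L ∝ R²T⁴ gives R ∝ √L / T², so
R_t/R_c = √(3.69×10^4) / (4.00)² = 192.1 / 16.00 = 12.01.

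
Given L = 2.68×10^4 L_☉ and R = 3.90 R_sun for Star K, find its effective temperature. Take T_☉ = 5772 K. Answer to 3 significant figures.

3.74×10^4 K

T/T_☉ = (L/L_☉)^(1/4) / (R/R_☉)^(1/2)
T = 5772 × (2.68×10^4)^(1/4) / √(3.90) = 5772 × 12.79 / 1.975 = 3.740×10^4 K.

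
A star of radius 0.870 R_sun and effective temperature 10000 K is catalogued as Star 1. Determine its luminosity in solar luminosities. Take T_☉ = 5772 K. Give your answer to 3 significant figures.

L/L_☉ = (R/R_☉)² (T/T_☉)⁴ = (0.870)² × (10000/5772)⁴
       = 0.7569 × (1.733)⁴ = 0.7569 × 9.009 = 6.819.

6.82 solar luminosities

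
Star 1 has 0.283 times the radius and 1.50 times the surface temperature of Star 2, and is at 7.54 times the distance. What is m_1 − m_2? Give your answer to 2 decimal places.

L_1/L_2 = (0.283)²(1.50)⁴ = 0.4055.
F_1/F_2 = (L_1/L_2)/(d_1/d_2)² = 0.4055/56.85 = 0.007132.
m_1 − m_2 = −2.5 log₁₀(0.007132) = 5.37.

5.37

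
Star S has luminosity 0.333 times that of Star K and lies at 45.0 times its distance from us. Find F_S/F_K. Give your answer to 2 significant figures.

1.6×10^-4

F = L/(4πd²), so F_S/F_K = (L_S/L_K) / (d_S/d_K)²
= 0.333 / (45.0)² = 0.333 / 2025 = 1.644×10^-4.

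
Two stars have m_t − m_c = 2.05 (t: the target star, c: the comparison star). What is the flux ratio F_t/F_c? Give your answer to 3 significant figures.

0.151

F_t/F_c = 10^(−(m_t − m_c)/2.5) = 10^(-2.05/2.5) = 10^-0.820 = 0.1514.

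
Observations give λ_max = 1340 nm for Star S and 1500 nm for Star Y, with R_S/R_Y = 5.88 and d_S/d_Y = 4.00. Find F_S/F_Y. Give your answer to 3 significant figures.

Wien's law: T_S/T_Y = λ_Y/λ_S = 1500/1340 = 1.119.
L_S/L_Y = (R_S/R_Y)²(T_S/T_Y)⁴ = (5.88)²(1.119)⁴ = 54.29.
F_S/F_Y = (L_S/L_Y)/(d_S/d_Y)² = 54.29/(4.00)² = 3.393.

3.39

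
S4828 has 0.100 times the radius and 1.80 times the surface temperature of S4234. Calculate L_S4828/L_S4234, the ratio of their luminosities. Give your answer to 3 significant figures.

0.105

From the Stefan–Boltzmann law, L ∝ R²T⁴, so
L_S4828/L_S4234 = (R_S4828/R_S4234)² (T_S4828/T_S4234)⁴ = (0.100)² × (1.80)⁴ = 0.01000 × 10.50 = 0.1050.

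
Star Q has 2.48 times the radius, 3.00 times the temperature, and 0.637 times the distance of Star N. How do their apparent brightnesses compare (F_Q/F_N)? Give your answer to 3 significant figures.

1.23×10^3

L_Q/L_N = (R_Q/R_N)²(T_Q/T_N)⁴ = (2.48)² × (3.00)⁴ = 498.2.
F_Q/F_N = (L_Q/L_N)/(d_Q/d_N)² = 498.2 / (0.637)² = 1228.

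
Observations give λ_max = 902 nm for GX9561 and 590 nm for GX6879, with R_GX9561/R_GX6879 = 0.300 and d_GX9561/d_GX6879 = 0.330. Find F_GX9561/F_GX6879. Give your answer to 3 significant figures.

0.151

Wien's law: T_GX9561/T_GX6879 = λ_GX6879/λ_GX9561 = 590/902 = 0.6541.
L_GX9561/L_GX6879 = (R_GX9561/R_GX6879)²(T_GX9561/T_GX6879)⁴ = (0.300)²(0.6541)⁴ = 0.01647.
F_GX9561/F_GX6879 = (L_GX9561/L_GX6879)/(d_GX9561/d_GX6879)² = 0.01647/(0.330)² = 0.1513.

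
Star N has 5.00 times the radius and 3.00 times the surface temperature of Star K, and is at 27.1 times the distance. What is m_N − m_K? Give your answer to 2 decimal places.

-1.10

L_N/L_K = (5.00)²(3.00)⁴ = 2025.
F_N/F_K = (L_N/L_K)/(d_N/d_K)² = 2025/734.4 = 2.757.
m_N − m_K = −2.5 log₁₀(2.757) = -1.10.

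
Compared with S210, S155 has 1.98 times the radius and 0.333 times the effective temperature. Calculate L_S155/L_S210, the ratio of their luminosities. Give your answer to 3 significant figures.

From the Stefan–Boltzmann law, L ∝ R²T⁴, so
L_S155/L_S210 = (R_S155/R_S210)² (T_S155/T_S210)⁴ = (1.98)² × (0.333)⁴ = 3.920 × 0.01230 = 0.04821.

0.0482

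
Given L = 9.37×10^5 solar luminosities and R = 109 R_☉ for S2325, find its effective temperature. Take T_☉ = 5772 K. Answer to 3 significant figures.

T/T_☉ = (L/L_☉)^(1/4) / (R/R_☉)^(1/2)
T = 5772 × (9.37×10^5)^(1/4) / √(109) = 5772 × 31.11 / 10.44 = 1.720×10^4 K.

1.72×10^4 K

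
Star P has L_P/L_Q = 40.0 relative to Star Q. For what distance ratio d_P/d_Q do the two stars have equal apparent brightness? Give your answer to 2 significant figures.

6.3

Equal flux requires L_P/d_P² = L_Q/d_Q², so d_P/d_Q = √(L_P/L_Q)
= √(40.0) = 6.325.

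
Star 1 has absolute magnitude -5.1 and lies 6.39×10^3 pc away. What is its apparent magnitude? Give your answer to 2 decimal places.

m = M + 5 log₁₀(d/10 pc) = -5.1 + 5 log₁₀(6.39×10^3/10)
  = -5.1 + 5 × 2.806 = -5.1 + 14.03 = 8.93.

8.93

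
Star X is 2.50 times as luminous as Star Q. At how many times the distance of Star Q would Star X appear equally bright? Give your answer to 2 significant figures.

1.6

Equal flux requires L_X/d_X² = L_Q/d_Q², so d_X/d_Q = √(L_X/L_Q)
= √(2.50) = 1.581.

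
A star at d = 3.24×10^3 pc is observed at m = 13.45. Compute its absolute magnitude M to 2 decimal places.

0.90

M = m − 5 log₁₀(d/10 pc) = 13.45 − 5 log₁₀(3.24×10^3/10)
  = 13.45 − 5 × 2.511 = 13.45 − 12.55 = 0.90.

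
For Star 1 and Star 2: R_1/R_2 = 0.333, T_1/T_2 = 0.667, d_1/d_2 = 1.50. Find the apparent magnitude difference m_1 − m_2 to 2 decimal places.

L_1/L_2 = (0.333)²(0.667)⁴ = 0.02195.
F_1/F_2 = (L_1/L_2)/(d_1/d_2)² = 0.02195/2.250 = 0.009755.
m_1 − m_2 = −2.5 log₁₀(0.009755) = 5.03.

5.03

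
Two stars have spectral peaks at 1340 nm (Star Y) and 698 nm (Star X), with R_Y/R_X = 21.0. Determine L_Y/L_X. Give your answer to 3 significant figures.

32.5

Wien's law gives T ∝ 1/λ_max, so T_Y/T_X = λ_X/λ_Y = 698/1340 = 0.5209.
Then L ∝ R²T⁴ gives L_Y/L_X = (21.0)² × (0.5209)⁴ = 441.0 × 0.07362 = 32.47.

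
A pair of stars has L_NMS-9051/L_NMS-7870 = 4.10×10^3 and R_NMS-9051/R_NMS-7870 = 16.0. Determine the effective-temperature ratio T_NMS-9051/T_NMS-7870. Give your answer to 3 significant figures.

L ∝ R²T⁴ gives T ∝ (L/R²)^(1/4), so
T_NMS-9051/T_NMS-7870 = (4.10×10^3 / 16.0²)^(1/4) = (16.02)^(1/4) = 2.000.

2.00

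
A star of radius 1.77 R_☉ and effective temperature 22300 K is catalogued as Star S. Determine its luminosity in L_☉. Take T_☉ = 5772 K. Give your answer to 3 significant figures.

698 L_☉

L/L_☉ = (R/R_☉)² (T/T_☉)⁴ = (1.77)² × (22300/5772)⁴
       = 3.133 × (3.863)⁴ = 3.133 × 222.8 = 698.0.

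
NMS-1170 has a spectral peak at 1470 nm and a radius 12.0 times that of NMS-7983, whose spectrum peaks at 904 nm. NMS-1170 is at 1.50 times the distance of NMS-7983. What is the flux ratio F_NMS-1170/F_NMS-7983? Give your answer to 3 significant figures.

9.15

Wien's law: T_NMS-1170/T_NMS-7983 = λ_NMS-7983/λ_NMS-1170 = 904/1470 = 0.6150.
L_NMS-1170/L_NMS-7983 = (R_NMS-1170/R_NMS-7983)²(T_NMS-1170/T_NMS-7983)⁴ = (12.0)²(0.6150)⁴ = 20.60.
F_NMS-1170/F_NMS-7983 = (L_NMS-1170/L_NMS-7983)/(d_NMS-1170/d_NMS-7983)² = 20.60/(1.50)² = 9.153.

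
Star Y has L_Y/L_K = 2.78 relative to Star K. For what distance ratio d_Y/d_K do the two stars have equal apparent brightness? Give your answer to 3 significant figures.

1.67

Equal flux requires L_Y/d_Y² = L_K/d_K², so d_Y/d_K = √(L_Y/L_K)
= √(2.78) = 1.667.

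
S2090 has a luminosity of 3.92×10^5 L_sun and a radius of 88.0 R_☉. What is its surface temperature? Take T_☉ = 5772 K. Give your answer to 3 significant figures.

T/T_☉ = (L/L_☉)^(1/4) / (R/R_☉)^(1/2)
T = 5772 × (3.92×10^5)^(1/4) / √(88.0) = 5772 × 25.02 / 9.381 = 1.540×10^4 K.

1.54×10^4 K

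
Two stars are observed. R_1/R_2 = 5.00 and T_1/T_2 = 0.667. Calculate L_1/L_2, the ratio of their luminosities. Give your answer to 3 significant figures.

From the Stefan–Boltzmann law, L ∝ R²T⁴, so
L_1/L_2 = (R_1/R_2)² (T_1/T_2)⁴ = (5.00)² × (0.667)⁴ = 25.00 × 0.1979 = 4.948.

4.95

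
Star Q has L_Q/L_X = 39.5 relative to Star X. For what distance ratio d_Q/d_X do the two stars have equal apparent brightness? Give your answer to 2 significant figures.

6.3

Equal flux requires L_Q/d_Q² = L_X/d_X², so d_Q/d_X = √(L_Q/L_X)
= √(39.5) = 6.285.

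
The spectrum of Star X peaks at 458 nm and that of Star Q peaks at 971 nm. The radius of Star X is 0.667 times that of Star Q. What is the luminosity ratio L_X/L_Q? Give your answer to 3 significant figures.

8.99

Wien's law gives T ∝ 1/λ_max, so T_X/T_Q = λ_Q/λ_X = 971/458 = 2.120.
Then L ∝ R²T⁴ gives L_X/L_Q = (0.667)² × (2.120)⁴ = 0.4449 × 20.20 = 8.988.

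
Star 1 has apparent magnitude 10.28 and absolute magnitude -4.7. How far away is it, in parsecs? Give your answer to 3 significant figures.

9.91×10^3 pc

m − M = 5 log₁₀(d/10 pc)
10.28 − (-4.7) = 14.98 = 5 log₁₀(d/10)
d = 10 × 10^(14.98/5) = 10 × 10^2.996 = 9908 pc.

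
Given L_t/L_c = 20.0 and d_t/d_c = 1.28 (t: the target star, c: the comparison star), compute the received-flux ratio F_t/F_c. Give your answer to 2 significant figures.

12

F = L/(4πd²), so F_t/F_c = (L_t/L_c) / (d_t/d_c)²
= 20.0 / (1.28)² = 20.0 / 1.638 = 12.21.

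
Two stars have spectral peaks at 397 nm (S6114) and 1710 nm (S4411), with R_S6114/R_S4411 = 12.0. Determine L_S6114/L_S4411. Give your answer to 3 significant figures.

4.96×10^4

Wien's law gives T ∝ 1/λ_max, so T_S6114/T_S4411 = λ_S4411/λ_S6114 = 1710/397 = 4.307.
Then L ∝ R²T⁴ gives L_S6114/L_S4411 = (12.0)² × (4.307)⁴ = 144.0 × 344.2 = 4.957×10^4.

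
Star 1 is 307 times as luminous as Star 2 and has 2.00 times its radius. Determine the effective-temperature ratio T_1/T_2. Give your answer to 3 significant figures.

L ∝ R²T⁴ gives T ∝ (L/R²)^(1/4), so
T_1/T_2 = (307 / 2.00²)^(1/4) = (76.75)^(1/4) = 2.960.

2.96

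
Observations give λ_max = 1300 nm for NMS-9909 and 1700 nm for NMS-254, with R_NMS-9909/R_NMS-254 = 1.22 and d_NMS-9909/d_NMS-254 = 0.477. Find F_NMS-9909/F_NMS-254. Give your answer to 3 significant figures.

19.1

Wien's law: T_NMS-9909/T_NMS-254 = λ_NMS-254/λ_NMS-9909 = 1700/1300 = 1.308.
L_NMS-9909/L_NMS-254 = (R_NMS-9909/R_NMS-254)²(T_NMS-9909/T_NMS-254)⁴ = (1.22)²(1.308)⁴ = 4.353.
F_NMS-9909/F_NMS-254 = (L_NMS-9909/L_NMS-254)/(d_NMS-9909/d_NMS-254)² = 4.353/(0.477)² = 19.13.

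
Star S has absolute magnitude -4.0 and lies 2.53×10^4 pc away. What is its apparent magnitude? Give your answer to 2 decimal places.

13.02

m = M + 5 log₁₀(d/10 pc) = -4.0 + 5 log₁₀(2.53×10^4/10)
  = -4.0 + 5 × 3.403 = -4.0 + 17.02 = 13.02.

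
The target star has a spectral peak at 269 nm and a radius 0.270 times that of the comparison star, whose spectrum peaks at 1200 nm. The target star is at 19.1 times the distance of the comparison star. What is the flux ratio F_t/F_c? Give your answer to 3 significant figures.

0.0791

Wien's law: T_t/T_c = λ_c/λ_t = 1200/269 = 4.461.
L_t/L_c = (R_t/R_c)²(T_t/T_c)⁴ = (0.270)²(4.461)⁴ = 28.87.
F_t/F_c = (L_t/L_c)/(d_t/d_c)² = 28.87/(19.1)² = 0.07914.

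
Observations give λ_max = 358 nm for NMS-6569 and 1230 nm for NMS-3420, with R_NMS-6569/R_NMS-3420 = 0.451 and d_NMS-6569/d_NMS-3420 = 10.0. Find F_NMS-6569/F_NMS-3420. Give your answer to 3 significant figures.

Wien's law: T_NMS-6569/T_NMS-3420 = λ_NMS-3420/λ_NMS-6569 = 1230/358 = 3.436.
L_NMS-6569/L_NMS-3420 = (R_NMS-6569/R_NMS-3420)²(T_NMS-6569/T_NMS-3420)⁴ = (0.451)²(3.436)⁴ = 28.34.
F_NMS-6569/F_NMS-3420 = (L_NMS-6569/L_NMS-3420)/(d_NMS-6569/d_NMS-3420)² = 28.34/(10.0)² = 0.2834.

0.283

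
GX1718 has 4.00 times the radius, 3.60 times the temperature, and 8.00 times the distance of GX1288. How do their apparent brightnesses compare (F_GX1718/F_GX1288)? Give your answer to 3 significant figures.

42.0

L_GX1718/L_GX1288 = (R_GX1718/R_GX1288)²(T_GX1718/T_GX1288)⁴ = (4.00)² × (3.60)⁴ = 2687.
F_GX1718/F_GX1288 = (L_GX1718/L_GX1288)/(d_GX1718/d_GX1288)² = 2687 / (8.00)² = 41.99.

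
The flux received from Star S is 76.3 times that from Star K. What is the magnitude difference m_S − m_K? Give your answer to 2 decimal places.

m_S − m_K = −2.5 log₁₀(F_S/F_K) = −2.5 log₁₀(76.3) = −2.5 × (1.883) = -4.706.

-4.71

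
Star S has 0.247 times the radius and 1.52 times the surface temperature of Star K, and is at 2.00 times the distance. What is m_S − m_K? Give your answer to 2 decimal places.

2.72

L_S/L_K = (0.247)²(1.52)⁴ = 0.3257.
F_S/F_K = (L_S/L_K)/(d_S/d_K)² = 0.3257/4.000 = 0.08142.
m_S − m_K = −2.5 log₁₀(0.08142) = 2.72.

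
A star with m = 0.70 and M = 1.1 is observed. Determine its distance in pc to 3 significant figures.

m − M = 5 log₁₀(d/10 pc)
0.70 − (1.1) = -0.40 = 5 log₁₀(d/10)
d = 10 × 10^(-0.40/5) = 10 × 10^-0.080 = 8.318 pc.

8.32 pc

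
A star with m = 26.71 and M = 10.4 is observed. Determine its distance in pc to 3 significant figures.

m − M = 5 log₁₀(d/10 pc)
26.71 − (10.4) = 16.31 = 5 log₁₀(d/10)
d = 10 × 10^(16.31/5) = 10 × 10^3.262 = 1.828×10^4 pc.

1.83×10^4 pc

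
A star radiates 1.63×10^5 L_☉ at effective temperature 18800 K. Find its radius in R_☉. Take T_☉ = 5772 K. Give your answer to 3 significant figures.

R/R_☉ = √(L/L_☉) / (T/T_☉)² = √(1.63×10^5) / (3.257)²
       = 403.7 / 10.61 = 38.06.

38.1 R_☉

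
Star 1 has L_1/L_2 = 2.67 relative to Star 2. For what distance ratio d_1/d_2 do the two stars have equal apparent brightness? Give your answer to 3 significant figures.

1.63

Equal flux requires L_1/d_1² = L_2/d_2², so d_1/d_2 = √(L_1/L_2)
= √(2.67) = 1.634.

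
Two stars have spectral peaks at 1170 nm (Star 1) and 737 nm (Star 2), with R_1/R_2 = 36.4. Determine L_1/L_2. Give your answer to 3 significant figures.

209

Wien's law gives T ∝ 1/λ_max, so T_1/T_2 = λ_2/λ_1 = 737/1170 = 0.6299.
Then L ∝ R²T⁴ gives L_1/L_2 = (36.4)² × (0.6299)⁴ = 1325 × 0.1574 = 208.6.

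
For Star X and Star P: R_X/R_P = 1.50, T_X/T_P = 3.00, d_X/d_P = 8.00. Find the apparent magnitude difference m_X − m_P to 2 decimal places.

-1.14

L_X/L_P = (1.50)²(3.00)⁴ = 182.2.
F_X/F_P = (L_X/L_P)/(d_X/d_P)² = 182.2/64.00 = 2.848.
m_X − m_P = −2.5 log₁₀(2.848) = -1.14.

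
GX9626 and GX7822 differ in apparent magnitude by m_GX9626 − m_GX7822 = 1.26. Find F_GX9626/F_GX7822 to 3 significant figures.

0.313

F_GX9626/F_GX7822 = 10^(−(m_GX9626 − m_GX7822)/2.5) = 10^(-1.26/2.5) = 10^-0.504 = 0.3133.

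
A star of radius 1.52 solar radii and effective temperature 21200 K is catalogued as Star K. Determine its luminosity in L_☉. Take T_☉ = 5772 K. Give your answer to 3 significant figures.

420 L_☉

L/L_☉ = (R/R_☉)² (T/T_☉)⁴ = (1.52)² × (21200/5772)⁴
       = 2.310 × (3.673)⁴ = 2.310 × 182.0 = 420.5.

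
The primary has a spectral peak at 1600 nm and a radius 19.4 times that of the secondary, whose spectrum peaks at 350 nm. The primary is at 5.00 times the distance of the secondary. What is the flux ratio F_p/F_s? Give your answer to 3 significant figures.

Wien's law: T_p/T_s = λ_s/λ_p = 350/1600 = 0.2188.
L_p/L_s = (R_p/R_s)²(T_p/T_s)⁴ = (19.4)²(0.2188)⁴ = 0.8618.
F_p/F_s = (L_p/L_s)/(d_p/d_s)² = 0.8618/(5.00)² = 0.03447.

0.0345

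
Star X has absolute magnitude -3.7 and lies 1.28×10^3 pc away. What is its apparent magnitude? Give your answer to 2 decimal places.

6.84

m = M + 5 log₁₀(d/10 pc) = -3.7 + 5 log₁₀(1.28×10^3/10)
  = -3.7 + 5 × 2.107 = -3.7 + 10.54 = 6.84.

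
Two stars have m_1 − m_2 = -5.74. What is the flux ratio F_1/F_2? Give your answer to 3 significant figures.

F_1/F_2 = 10^(−(m_1 − m_2)/2.5) = 10^(5.74/2.5) = 10^2.296 = 197.7.

198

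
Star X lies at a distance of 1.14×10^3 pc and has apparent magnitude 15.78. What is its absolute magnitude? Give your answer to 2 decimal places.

5.50

M = m − 5 log₁₀(d/10 pc) = 15.78 − 5 log₁₀(1.14×10^3/10)
  = 15.78 − 5 × 2.057 = 15.78 − 10.28 = 5.50.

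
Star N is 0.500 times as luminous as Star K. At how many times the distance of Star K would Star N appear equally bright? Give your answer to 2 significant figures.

Equal flux requires L_N/d_N² = L_K/d_K², so d_N/d_K = √(L_N/L_K)
= √(0.500) = 0.7071.

0.71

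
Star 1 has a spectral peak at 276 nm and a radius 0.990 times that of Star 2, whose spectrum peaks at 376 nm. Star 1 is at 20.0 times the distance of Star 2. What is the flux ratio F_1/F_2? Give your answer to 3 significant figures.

0.00844

Wien's law: T_1/T_2 = λ_2/λ_1 = 376/276 = 1.362.
L_1/L_2 = (R_1/R_2)²(T_1/T_2)⁴ = (0.990)²(1.362)⁴ = 3.376.
F_1/F_2 = (L_1/L_2)/(d_1/d_2)² = 3.376/(20.0)² = 0.008440.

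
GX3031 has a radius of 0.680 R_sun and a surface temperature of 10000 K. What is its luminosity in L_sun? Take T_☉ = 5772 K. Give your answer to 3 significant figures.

L/L_☉ = (R/R_☉)² (T/T_☉)⁴ = (0.680)² × (10000/5772)⁴
       = 0.4624 × (1.733)⁴ = 0.4624 × 9.009 = 4.166.

4.17 L_sun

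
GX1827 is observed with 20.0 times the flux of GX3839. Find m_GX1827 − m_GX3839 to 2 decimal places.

m_GX1827 − m_GX3839 = −2.5 log₁₀(F_GX1827/F_GX3839) = −2.5 log₁₀(20.0) = −2.5 × (1.301) = -3.253.

-3.25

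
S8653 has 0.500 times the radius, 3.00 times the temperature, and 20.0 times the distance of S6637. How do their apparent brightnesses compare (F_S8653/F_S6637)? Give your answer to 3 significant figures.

0.0506

L_S8653/L_S6637 = (R_S8653/R_S6637)²(T_S8653/T_S6637)⁴ = (0.500)² × (3.00)⁴ = 20.25.
F_S8653/F_S6637 = (L_S8653/L_S6637)/(d_S8653/d_S6637)² = 20.25 / (20.0)² = 0.05063.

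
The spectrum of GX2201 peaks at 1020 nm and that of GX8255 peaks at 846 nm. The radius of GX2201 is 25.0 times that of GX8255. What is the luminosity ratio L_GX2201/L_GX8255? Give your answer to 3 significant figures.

296

Wien's law gives T ∝ 1/λ_max, so T_GX2201/T_GX8255 = λ_GX8255/λ_GX2201 = 846/1020 = 0.8294.
Then L ∝ R²T⁴ gives L_GX2201/L_GX8255 = (25.0)² × (0.8294)⁴ = 625.0 × 0.4732 = 295.8.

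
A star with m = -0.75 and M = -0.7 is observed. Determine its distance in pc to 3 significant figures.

9.77 pc

m − M = 5 log₁₀(d/10 pc)
-0.75 − (-0.7) = -0.05 = 5 log₁₀(d/10)
d = 10 × 10^(-0.05/5) = 10 × 10^-0.010 = 9.772 pc.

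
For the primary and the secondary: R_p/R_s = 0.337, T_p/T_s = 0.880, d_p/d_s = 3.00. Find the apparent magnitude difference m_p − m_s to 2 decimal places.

L_p/L_s = (0.337)²(0.880)⁴ = 0.06811.
F_p/F_s = (L_p/L_s)/(d_p/d_s)² = 0.06811/9.000 = 0.007567.
m_p − m_s = −2.5 log₁₀(0.007567) = 5.30.

5.30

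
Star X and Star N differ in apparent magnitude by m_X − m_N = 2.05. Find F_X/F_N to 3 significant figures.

F_X/F_N = 10^(−(m_X − m_N)/2.5) = 10^(-2.05/2.5) = 10^-0.820 = 0.1514.

0.151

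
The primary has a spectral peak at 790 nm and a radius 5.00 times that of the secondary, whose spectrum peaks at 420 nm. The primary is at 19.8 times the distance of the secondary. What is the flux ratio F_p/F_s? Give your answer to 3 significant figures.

0.00509

Wien's law: T_p/T_s = λ_s/λ_p = 420/790 = 0.5316.
L_p/L_s = (R_p/R_s)²(T_p/T_s)⁴ = (5.00)²(0.5316)⁴ = 1.997.
F_p/F_s = (L_p/L_s)/(d_p/d_s)² = 1.997/(19.8)² = 0.005094.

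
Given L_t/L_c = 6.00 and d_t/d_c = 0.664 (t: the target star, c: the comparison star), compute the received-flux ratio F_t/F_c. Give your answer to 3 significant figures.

F = L/(4πd²), so F_t/F_c = (L_t/L_c) / (d_t/d_c)²
= 6.00 / (0.664)² = 6.00 / 0.4409 = 13.61.

13.6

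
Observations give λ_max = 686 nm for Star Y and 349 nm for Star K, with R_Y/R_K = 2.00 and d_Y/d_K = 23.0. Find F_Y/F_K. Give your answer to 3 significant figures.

Wien's law: T_Y/T_K = λ_K/λ_Y = 349/686 = 0.5087.
L_Y/L_K = (R_Y/R_K)²(T_Y/T_K)⁴ = (2.00)²(0.5087)⁴ = 0.2680.
F_Y/F_K = (L_Y/L_K)/(d_Y/d_K)² = 0.2680/(23.0)² = 5.065×10^-4.

5.07×10^-4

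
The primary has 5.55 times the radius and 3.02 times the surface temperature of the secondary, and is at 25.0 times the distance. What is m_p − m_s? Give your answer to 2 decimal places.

-1.53

L_p/L_s = (5.55)²(3.02)⁴ = 2562.
F_p/F_s = (L_p/L_s)/(d_p/d_s)² = 2562/625.0 = 4.100.
m_p − m_s = −2.5 log₁₀(4.100) = -1.53.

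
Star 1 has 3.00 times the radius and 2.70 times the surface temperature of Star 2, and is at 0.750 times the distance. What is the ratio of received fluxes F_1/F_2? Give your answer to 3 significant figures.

L_1/L_2 = (R_1/R_2)²(T_1/T_2)⁴ = (3.00)² × (2.70)⁴ = 478.3.
F_1/F_2 = (L_1/L_2)/(d_1/d_2)² = 478.3 / (0.750)² = 850.3.

850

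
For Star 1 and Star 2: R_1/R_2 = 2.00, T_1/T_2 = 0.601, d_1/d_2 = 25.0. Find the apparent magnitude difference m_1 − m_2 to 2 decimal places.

7.70

L_1/L_2 = (2.00)²(0.601)⁴ = 0.5219.
F_1/F_2 = (L_1/L_2)/(d_1/d_2)² = 0.5219/625.0 = 8.350×10^-4.
m_1 − m_2 = −2.5 log₁₀(8.350×10^-4) = 7.70.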